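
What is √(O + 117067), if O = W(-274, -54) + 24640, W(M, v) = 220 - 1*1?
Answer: √141926 ≈ 376.73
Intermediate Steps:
W(M, v) = 219 (W(M, v) = 220 - 1 = 219)
O = 24859 (O = 219 + 24640 = 24859)
√(O + 117067) = √(24859 + 117067) = √141926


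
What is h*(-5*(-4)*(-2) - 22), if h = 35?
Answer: -2170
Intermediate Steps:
h*(-5*(-4)*(-2) - 22) = 35*(-5*(-4)*(-2) - 22) = 35*(20*(-2) - 22) = 35*(-40 - 22) = 35*(-62) = -2170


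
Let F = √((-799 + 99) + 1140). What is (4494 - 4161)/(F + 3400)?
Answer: 28305/288989 - 333*√110/5779780 ≈ 0.097341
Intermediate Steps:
F = 2*√110 (F = √(-700 + 1140) = √440 = 2*√110 ≈ 20.976)
(4494 - 4161)/(F + 3400) = (4494 - 4161)/(2*√110 + 3400) = 333/(3400 + 2*√110)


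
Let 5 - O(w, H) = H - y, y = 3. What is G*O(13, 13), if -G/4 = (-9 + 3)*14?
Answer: -1680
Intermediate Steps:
O(w, H) = 8 - H (O(w, H) = 5 - (H - 1*3) = 5 - (H - 3) = 5 - (-3 + H) = 5 + (3 - H) = 8 - H)
G = 336 (G = -4*(-9 + 3)*14 = -(-24)*14 = -4*(-84) = 336)
G*O(13, 13) = 336*(8 - 1*13) = 336*(8 - 13) = 336*(-5) = -1680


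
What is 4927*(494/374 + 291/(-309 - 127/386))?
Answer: 41815867795/22327987 ≈ 1872.8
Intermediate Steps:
4927*(494/374 + 291/(-309 - 127/386)) = 4927*(494*(1/374) + 291/(-309 - 127*1/386)) = 4927*(247/187 + 291/(-309 - 127/386)) = 4927*(247/187 + 291/(-119401/386)) = 4927*(247/187 + 291*(-386/119401)) = 4927*(247/187 - 112326/119401) = 4927*(8487085/22327987) = 41815867795/22327987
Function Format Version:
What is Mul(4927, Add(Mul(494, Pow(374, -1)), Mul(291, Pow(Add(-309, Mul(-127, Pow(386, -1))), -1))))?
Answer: Rational(41815867795, 22327987) ≈ 1872.8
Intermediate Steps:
Mul(4927, Add(Mul(494, Pow(374, -1)), Mul(291, Pow(Add(-309, Mul(-127, Pow(386, -1))), -1)))) = Mul(4927, Add(Mul(494, Rational(1, 374)), Mul(291, Pow(Add(-309, Mul(-127, Rational(1, 386))), -1)))) = Mul(4927, Add(Rational(247, 187), Mul(291, Pow(Add(-309, Rational(-127, 386)), -1)))) = Mul(4927, Add(Rational(247, 187), Mul(291, Pow(Rational(-119401, 386), -1)))) = Mul(4927, Add(Rational(247, 187), Mul(291, Rational(-386, 119401)))) = Mul(4927, Add(Rational(247, 187), Rational(-112326, 119401))) = Mul(4927, Rational(8487085, 22327987)) = Rational(41815867795, 22327987)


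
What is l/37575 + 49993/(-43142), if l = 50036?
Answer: 280166137/1621060650 ≈ 0.17283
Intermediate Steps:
l/37575 + 49993/(-43142) = 50036/37575 + 49993/(-43142) = 50036*(1/37575) + 49993*(-1/43142) = 50036/37575 - 49993/43142 = 280166137/1621060650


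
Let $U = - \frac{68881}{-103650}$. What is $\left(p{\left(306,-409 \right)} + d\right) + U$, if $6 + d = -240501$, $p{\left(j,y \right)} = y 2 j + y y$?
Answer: $- \frac{33534230219}{103650} \approx -3.2353 \cdot 10^{5}$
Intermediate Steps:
$p{\left(j,y \right)} = y^{2} + 2 j y$ ($p{\left(j,y \right)} = 2 y j + y^{2} = 2 j y + y^{2} = y^{2} + 2 j y$)
$d = -240507$ ($d = -6 - 240501 = -240507$)
$U = \frac{68881}{103650}$ ($U = \left(-68881\right) \left(- \frac{1}{103650}\right) = \frac{68881}{103650} \approx 0.66455$)
$\left(p{\left(306,-409 \right)} + d\right) + U = \left(- 409 \left(-409 + 2 \cdot 306\right) - 240507\right) + \frac{68881}{103650} = \left(- 409 \left(-409 + 612\right) - 240507\right) + \frac{68881}{103650} = \left(\left(-409\right) 203 - 240507\right) + \frac{68881}{103650} = \left(-83027 - 240507\right) + \frac{68881}{103650} = -323534 + \frac{68881}{103650} = - \frac{33534230219}{103650}$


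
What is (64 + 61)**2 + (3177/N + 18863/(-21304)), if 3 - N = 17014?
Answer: 5662148063699/362402344 ≈ 15624.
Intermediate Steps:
N = -17011 (N = 3 - 1*17014 = 3 - 17014 = -17011)
(64 + 61)**2 + (3177/N + 18863/(-21304)) = (64 + 61)**2 + (3177/(-17011) + 18863/(-21304)) = 125**2 + (3177*(-1/17011) + 18863*(-1/21304)) = 15625 + (-3177/17011 - 18863/21304) = 15625 - 388561301/362402344 = 5662148063699/362402344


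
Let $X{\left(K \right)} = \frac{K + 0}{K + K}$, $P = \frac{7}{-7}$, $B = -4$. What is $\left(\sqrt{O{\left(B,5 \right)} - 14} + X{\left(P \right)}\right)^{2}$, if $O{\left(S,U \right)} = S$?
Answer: $- \frac{71}{4} + 3 i \sqrt{2} \approx -17.75 + 4.2426 i$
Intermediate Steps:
$P = -1$ ($P = 7 \left(- \frac{1}{7}\right) = -1$)
$X{\left(K \right)} = \frac{1}{2}$ ($X{\left(K \right)} = \frac{K}{2 K} = K \frac{1}{2 K} = \frac{1}{2}$)
$\left(\sqrt{O{\left(B,5 \right)} - 14} + X{\left(P \right)}\right)^{2} = \left(\sqrt{-4 - 14} + \frac{1}{2}\right)^{2} = \left(\sqrt{-18} + \frac{1}{2}\right)^{2} = \left(3 i \sqrt{2} + \frac{1}{2}\right)^{2} = \left(\frac{1}{2} + 3 i \sqrt{2}\right)^{2}$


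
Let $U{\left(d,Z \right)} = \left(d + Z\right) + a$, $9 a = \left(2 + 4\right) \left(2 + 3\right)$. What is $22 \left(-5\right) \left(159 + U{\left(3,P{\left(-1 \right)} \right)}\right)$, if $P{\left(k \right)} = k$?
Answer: $- \frac{54230}{3} \approx -18077.0$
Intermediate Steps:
$a = \frac{10}{3}$ ($a = \frac{\left(2 + 4\right) \left(2 + 3\right)}{9} = \frac{6 \cdot 5}{9} = \frac{1}{9} \cdot 30 = \frac{10}{3} \approx 3.3333$)
$U{\left(d,Z \right)} = \frac{10}{3} + Z + d$ ($U{\left(d,Z \right)} = \left(d + Z\right) + \frac{10}{3} = \left(Z + d\right) + \frac{10}{3} = \frac{10}{3} + Z + d$)
$22 \left(-5\right) \left(159 + U{\left(3,P{\left(-1 \right)} \right)}\right) = 22 \left(-5\right) \left(159 + \left(\frac{10}{3} - 1 + 3\right)\right) = - 110 \left(159 + \frac{16}{3}\right) = \left(-110\right) \frac{493}{3} = - \frac{54230}{3}$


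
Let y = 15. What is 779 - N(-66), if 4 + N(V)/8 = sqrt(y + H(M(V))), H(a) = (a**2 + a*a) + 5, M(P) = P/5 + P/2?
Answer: 811 - 8*sqrt(107222)/5 ≈ 287.08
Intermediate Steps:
M(P) = 7*P/10 (M(P) = P*(1/5) + P*(1/2) = P/5 + P/2 = 7*P/10)
H(a) = 5 + 2*a**2 (H(a) = (a**2 + a**2) + 5 = 2*a**2 + 5 = 5 + 2*a**2)
N(V) = -32 + 8*sqrt(20 + 49*V**2/50) (N(V) = -32 + 8*sqrt(15 + (5 + 2*(7*V/10)**2)) = -32 + 8*sqrt(15 + (5 + 2*(49*V**2/100))) = -32 + 8*sqrt(15 + (5 + 49*V**2/50)) = -32 + 8*sqrt(20 + 49*V**2/50))
779 - N(-66) = 779 - (-32 + 4*sqrt(2000 + 98*(-66)**2)/5) = 779 - (-32 + 4*sqrt(2000 + 98*4356)/5) = 779 - (-32 + 4*sqrt(2000 + 426888)/5) = 779 - (-32 + 4*sqrt(428888)/5) = 779 - (-32 + 4*(2*sqrt(107222))/5) = 779 - (-32 + 8*sqrt(107222)/5) = 779 + (32 - 8*sqrt(107222)/5) = 811 - 8*sqrt(107222)/5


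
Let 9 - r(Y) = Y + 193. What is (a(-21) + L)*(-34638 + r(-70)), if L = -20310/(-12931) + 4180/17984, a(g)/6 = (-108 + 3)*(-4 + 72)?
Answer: 5409404003885820/3633611 ≈ 1.4887e+9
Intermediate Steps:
a(g) = -42840 (a(g) = 6*((-108 + 3)*(-4 + 72)) = 6*(-105*68) = 6*(-7140) = -42840)
r(Y) = -184 - Y (r(Y) = 9 - (Y + 193) = 9 - (193 + Y) = 9 + (-193 - Y) = -184 - Y)
L = 104826655/58137776 (L = -20310*(-1/12931) + 4180*(1/17984) = 20310/12931 + 1045/4496 = 104826655/58137776 ≈ 1.8031)
(a(-21) + L)*(-34638 + r(-70)) = (-42840 + 104826655/58137776)*(-34638 + (-184 - 1*(-70))) = -2490517497185*(-34638 + (-184 + 70))/58137776 = -2490517497185*(-34638 - 114)/58137776 = -2490517497185/58137776*(-34752) = 5409404003885820/3633611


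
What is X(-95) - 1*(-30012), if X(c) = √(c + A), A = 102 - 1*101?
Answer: 30012 + I*√94 ≈ 30012.0 + 9.6954*I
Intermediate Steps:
A = 1 (A = 102 - 101 = 1)
X(c) = √(1 + c) (X(c) = √(c + 1) = √(1 + c))
X(-95) - 1*(-30012) = √(1 - 95) - 1*(-30012) = √(-94) + 30012 = I*√94 + 30012 = 30012 + I*√94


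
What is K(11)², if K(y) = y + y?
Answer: 484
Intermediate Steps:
K(y) = 2*y
K(11)² = (2*11)² = 22² = 484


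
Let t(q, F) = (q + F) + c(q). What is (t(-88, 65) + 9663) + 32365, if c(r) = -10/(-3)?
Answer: 126025/3 ≈ 42008.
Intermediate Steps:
c(r) = 10/3 (c(r) = -10*(-⅓) = 10/3)
t(q, F) = 10/3 + F + q (t(q, F) = (q + F) + 10/3 = (F + q) + 10/3 = 10/3 + F + q)
(t(-88, 65) + 9663) + 32365 = ((10/3 + 65 - 88) + 9663) + 32365 = (-59/3 + 9663) + 32365 = 28930/3 + 32365 = 126025/3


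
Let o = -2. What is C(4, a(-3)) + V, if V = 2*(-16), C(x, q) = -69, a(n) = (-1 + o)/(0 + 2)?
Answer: -101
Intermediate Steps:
a(n) = -3/2 (a(n) = (-1 - 2)/(0 + 2) = -3/2)
V = -32
C(4, a(-3)) + V = -69 - 32 = -101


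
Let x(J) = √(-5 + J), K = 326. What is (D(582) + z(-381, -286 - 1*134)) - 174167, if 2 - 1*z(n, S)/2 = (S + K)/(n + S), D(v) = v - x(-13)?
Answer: -139038569/801 - 3*I*√2 ≈ -1.7358e+5 - 4.2426*I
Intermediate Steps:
D(v) = v - 3*I*√2 (D(v) = v - √(-5 - 13) = v - √(-18) = v - 3*I*√2)
z(n, S) = 4 - 2*(326 + S)/(S + n) (z(n, S) = 4 - 2*(S + 326)/(n + S) = 4 - 2*(326 + S)/(S + n))
(D(582) + z(-381, -286 - 1*134)) - 174167 = ((582 - 3*I*√2) + 2*(-326 + (-286 - 1*134) + 2*(-381))/((-286 - 1*134) - 381)) - 174167 = ((582 - 3*I*√2) + 2*(-326 + (-286 - 134) - 762)/((-286 - 134) - 381)) - 174167 = ((582 - 3*I*√2) + 2*(-326 - 420 - 762)/(-420 - 381)) - 174167 = ((582 - 3*I*√2) + 2*(-1508)/(-801)) - 174167 = ((582 - 3*I*√2) + 2*(-1/801)*(-1508)) - 174167 = ((582 - 3*I*√2) + 3016/801) - 174167 = (469198/801 - 3*I*√2) - 174167 = -139038569/801 - 3*I*√2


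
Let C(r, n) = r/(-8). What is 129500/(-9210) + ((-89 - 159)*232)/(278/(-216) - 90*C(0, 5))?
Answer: 5721190798/128019 ≈ 44690.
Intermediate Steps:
C(r, n) = -r/8 (C(r, n) = r*(-⅛) = -r/8)
129500/(-9210) + ((-89 - 159)*232)/(278/(-216) - 90*C(0, 5)) = 129500/(-9210) + ((-89 - 159)*232)/(278/(-216) - (-45)*0/4) = 129500*(-1/9210) + (-248*232)/(278*(-1/216) - 90*0) = -12950/921 - 57536/(-139/108 + 0) = -12950/921 - 57536/(-139/108) = -12950/921 - 57536*(-108/139) = -12950/921 + 6213888/139 = 5721190798/128019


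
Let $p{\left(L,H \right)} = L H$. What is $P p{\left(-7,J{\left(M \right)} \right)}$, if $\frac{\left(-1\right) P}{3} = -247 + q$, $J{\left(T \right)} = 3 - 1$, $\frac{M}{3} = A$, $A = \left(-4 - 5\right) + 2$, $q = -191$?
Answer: $-18396$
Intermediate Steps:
$A = -7$ ($A = -9 + 2 = -7$)
$M = -21$ ($M = 3 \left(-7\right) = -21$)
$J{\left(T \right)} = 2$ ($J{\left(T \right)} = 3 - 1 = 2$)
$P = 1314$ ($P = - 3 \left(-247 - 191\right) = \left(-3\right) \left(-438\right) = 1314$)
$p{\left(L,H \right)} = H L$
$P p{\left(-7,J{\left(M \right)} \right)} = 1314 \cdot 2 \left(-7\right) = 1314 \left(-14\right) = -18396$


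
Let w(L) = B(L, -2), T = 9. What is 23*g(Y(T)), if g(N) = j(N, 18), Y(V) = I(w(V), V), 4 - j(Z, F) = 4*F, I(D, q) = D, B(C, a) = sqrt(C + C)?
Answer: -1564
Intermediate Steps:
B(C, a) = sqrt(2)*sqrt(C) (B(C, a) = sqrt(2*C) = sqrt(2)*sqrt(C))
w(L) = sqrt(2)*sqrt(L)
j(Z, F) = 4 - 4*F
Y(V) = sqrt(2)*sqrt(V)
g(N) = -68 (g(N) = 4 - 4*18 = 4 - 72 = -68)
23*g(Y(T)) = 23*(-68) = -1564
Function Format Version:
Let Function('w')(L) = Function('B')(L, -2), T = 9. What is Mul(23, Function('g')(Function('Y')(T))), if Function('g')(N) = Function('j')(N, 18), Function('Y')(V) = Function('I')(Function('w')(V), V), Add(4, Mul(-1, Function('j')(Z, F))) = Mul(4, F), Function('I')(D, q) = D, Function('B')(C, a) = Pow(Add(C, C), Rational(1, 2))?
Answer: -1564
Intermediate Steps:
Function('B')(C, a) = Mul(Pow(2, Rational(1, 2)), Pow(C, Rational(1, 2))) (Function('B')(C, a) = Pow(Mul(2, C), Rational(1, 2)) = Mul(Pow(2, Rational(1, 2)), Pow(C, Rational(1, 2))))
Function('w')(L) = Mul(Pow(2, Rational(1, 2)), Pow(L, Rational(1, 2)))
Function('j')(Z, F) = Add(4, Mul(-4, F)) (Function('j')(Z, F) = Add(4, Mul(-1, Mul(4, F))) = Add(4, Mul(-4, F)))
Function('Y')(V) = Mul(Pow(2, Rational(1, 2)), Pow(V, Rational(1, 2)))
Function('g')(N) = -68 (Function('g')(N) = Add(4, Mul(-4, 18)) = Add(4, -72) = -68)
Mul(23, Function('g')(Function('Y')(T))) = Mul(23, -68) = -1564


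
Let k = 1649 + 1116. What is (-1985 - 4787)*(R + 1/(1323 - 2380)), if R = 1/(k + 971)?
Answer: 4535547/987238 ≈ 4.5942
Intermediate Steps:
k = 2765
R = 1/3736 (R = 1/(2765 + 971) = 1/3736 ≈ 0.00026767)
(-1985 - 4787)*(R + 1/(1323 - 2380)) = (-1985 - 4787)*(1/3736 + 1/(1323 - 2380)) = -6772*(1/3736 + 1/(-1057)) = -6772*(1/3736 - 1/1057) = -6772*(-2679/3948952) = 4535547/987238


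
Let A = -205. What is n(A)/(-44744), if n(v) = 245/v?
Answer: 7/262072 ≈ 2.6710e-5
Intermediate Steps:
n(A)/(-44744) = (245/(-205))/(-44744) = (245*(-1/205))*(-1/44744) = -49/41*(-1/44744) = 7/262072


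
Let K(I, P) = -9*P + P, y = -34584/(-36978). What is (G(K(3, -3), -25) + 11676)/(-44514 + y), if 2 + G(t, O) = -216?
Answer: -35307827/137167009 ≈ -0.25741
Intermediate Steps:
y = 5764/6163 (y = -34584*(-1/36978) = 5764/6163 ≈ 0.93526)
K(I, P) = -8*P
G(t, O) = -218 (G(t, O) = -2 - 216 = -218)
(G(K(3, -3), -25) + 11676)/(-44514 + y) = (-218 + 11676)/(-44514 + 5764/6163) = 11458/(-274334018/6163) = 11458*(-6163/274334018) = -35307827/137167009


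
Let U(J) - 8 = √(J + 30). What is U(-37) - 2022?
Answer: -2014 + I*√7 ≈ -2014.0 + 2.6458*I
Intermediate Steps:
U(J) = 8 + √(30 + J) (U(J) = 8 + √(J + 30) = 8 + √(30 + J))
U(-37) - 2022 = (8 + √(30 - 37)) - 2022 = (8 + √(-7)) - 2022 = (8 + I*√7) - 2022 = -2014 + I*√7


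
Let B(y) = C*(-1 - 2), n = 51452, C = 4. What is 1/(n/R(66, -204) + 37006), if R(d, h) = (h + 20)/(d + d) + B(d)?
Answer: 221/7329368 ≈ 3.0153e-5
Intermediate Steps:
B(y) = -12 (B(y) = 4*(-1 - 2) = 4*(-3) = -12)
R(d, h) = -12 + (20 + h)/(2*d) (R(d, h) = (h + 20)/(d + d) - 12 = (20 + h)/((2*d)) - 12 = (20 + h)*(1/(2*d)) - 12 = (20 + h)/(2*d) - 12 = -12 + (20 + h)/(2*d))
1/(n/R(66, -204) + 37006) = 1/(51452/(((½)*(20 - 204 - 24*66)/66)) + 37006) = 1/(51452/(((½)*(1/66)*(20 - 204 - 1584))) + 37006) = 1/(51452/(((½)*(1/66)*(-1768))) + 37006) = 1/(51452/(-442/33) + 37006) = 1/(51452*(-33/442) + 37006) = 1/(-848958/221 + 37006) = 1/(7329368/221) = 221/7329368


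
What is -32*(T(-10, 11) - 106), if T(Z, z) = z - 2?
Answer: 3104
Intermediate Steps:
T(Z, z) = -2 + z
-32*(T(-10, 11) - 106) = -32*((-2 + 11) - 106) = -32*(9 - 106) = -32*(-97) = 3104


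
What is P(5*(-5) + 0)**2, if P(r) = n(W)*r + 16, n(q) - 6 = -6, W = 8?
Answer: 256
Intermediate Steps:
n(q) = 0 (n(q) = 6 - 6 = 0)
P(r) = 16 (P(r) = 0*r + 16 = 0 + 16 = 16)
P(5*(-5) + 0)**2 = 16**2 = 256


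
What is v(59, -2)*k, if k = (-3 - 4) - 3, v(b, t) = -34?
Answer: 340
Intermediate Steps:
k = -10 (k = -7 - 3 = -10)
v(59, -2)*k = -34*(-10) = 340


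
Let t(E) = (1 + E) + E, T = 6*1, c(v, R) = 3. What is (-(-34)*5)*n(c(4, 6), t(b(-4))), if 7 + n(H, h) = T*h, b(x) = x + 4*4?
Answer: 24310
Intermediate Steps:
T = 6
b(x) = 16 + x (b(x) = x + 16 = 16 + x)
t(E) = 1 + 2*E
n(H, h) = -7 + 6*h
(-(-34)*5)*n(c(4, 6), t(b(-4))) = (-(-34)*5)*(-7 + 6*(1 + 2*(16 - 4))) = (-34*(-5))*(-7 + 6*(1 + 2*12)) = 170*(-7 + 6*(1 + 24)) = 170*(-7 + 6*25) = 170*(-7 + 150) = 170*143 = 24310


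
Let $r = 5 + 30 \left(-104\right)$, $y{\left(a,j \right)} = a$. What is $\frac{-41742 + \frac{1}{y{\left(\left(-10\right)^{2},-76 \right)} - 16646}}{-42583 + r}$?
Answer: $\frac{690663133}{756119108} \approx 0.91343$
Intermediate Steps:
$r = -3115$ ($r = 5 - 3120 = -3115$)
$\frac{-41742 + \frac{1}{y{\left(\left(-10\right)^{2},-76 \right)} - 16646}}{-42583 + r} = \frac{-41742 + \frac{1}{\left(-10\right)^{2} - 16646}}{-42583 - 3115} = \frac{-41742 + \frac{1}{100 - 16646}}{-45698} = \left(-41742 + \frac{1}{-16546}\right) \left(- \frac{1}{45698}\right) = \left(-41742 - \frac{1}{16546}\right) \left(- \frac{1}{45698}\right) = \left(- \frac{690663133}{16546}\right) \left(- \frac{1}{45698}\right) = \frac{690663133}{756119108}$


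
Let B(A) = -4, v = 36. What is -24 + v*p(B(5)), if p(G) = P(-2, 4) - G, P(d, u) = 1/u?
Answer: 129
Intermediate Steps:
p(G) = 1/4 - G
-24 + v*p(B(5)) = -24 + 36*(1/4 - 1*(-4)) = -24 + 36*(1/4 + 4) = -24 + 36*(17/4) = -24 + 153 = 129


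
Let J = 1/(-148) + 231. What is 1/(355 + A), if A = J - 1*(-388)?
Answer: 148/144151 ≈ 0.0010267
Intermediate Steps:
J = 34187/148 (J = -1/148 + 231 = 34187/148 ≈ 230.99)
A = 91611/148 (A = 34187/148 - 1*(-388) = 34187/148 + 388 = 91611/148 ≈ 618.99)
1/(355 + A) = 1/(355 + 91611/148) = 1/(144151/148) = 148/144151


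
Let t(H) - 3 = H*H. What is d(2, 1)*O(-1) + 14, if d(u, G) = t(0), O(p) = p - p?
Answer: 14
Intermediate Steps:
t(H) = 3 + H**2 (t(H) = 3 + H*H = 3 + H**2)
O(p) = 0
d(u, G) = 3 (d(u, G) = 3 + 0**2 = 3 + 0 = 3)
d(2, 1)*O(-1) + 14 = 3*0 + 14 = 0 + 14 = 14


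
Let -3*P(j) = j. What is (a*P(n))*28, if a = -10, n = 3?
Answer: 280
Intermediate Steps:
P(j) = -j/3
(a*P(n))*28 = -(-10)*3/3*28 = -10*(-1)*28 = 10*28 = 280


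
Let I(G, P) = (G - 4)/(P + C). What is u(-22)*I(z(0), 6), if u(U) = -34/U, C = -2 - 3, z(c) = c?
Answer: -68/11 ≈ -6.1818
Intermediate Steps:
C = -5
I(G, P) = (-4 + G)/(-5 + P) (I(G, P) = (G - 4)/(P - 5) = (-4 + G)/(-5 + P))
u(-22)*I(z(0), 6) = (-34/(-22))*((-4 + 0)/(-5 + 6)) = (-34*(-1/22))*(-4/1) = 17*(1*(-4))/11 = (17/11)*(-4) = -68/11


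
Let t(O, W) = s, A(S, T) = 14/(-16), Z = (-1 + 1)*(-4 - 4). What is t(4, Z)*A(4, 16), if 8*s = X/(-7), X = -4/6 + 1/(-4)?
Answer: -11/768 ≈ -0.014323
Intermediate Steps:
Z = 0 (Z = 0*(-8) = 0)
A(S, T) = -7/8 (A(S, T) = 14*(-1/16) = -7/8)
X = -11/12 (X = -4*1/6 + 1*(-1/4) = -2/3 - 1/4 = -11/12 ≈ -0.91667)
s = 11/672 (s = (-11/12/(-7))/8 = (-11/12*(-1/7))/8 = (1/8)*(11/84) = 11/672 ≈ 0.016369)
t(O, W) = 11/672
t(4, Z)*A(4, 16) = (11/672)*(-7/8) = -11/768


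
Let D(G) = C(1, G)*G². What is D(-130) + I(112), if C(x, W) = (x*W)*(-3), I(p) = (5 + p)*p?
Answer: 6604104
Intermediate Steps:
I(p) = p*(5 + p)
C(x, W) = -3*W*x (C(x, W) = (W*x)*(-3) = -3*W*x)
D(G) = -3*G³ (D(G) = (-3*G*1)*G² = (-3*G)*G² = -3*G³)
D(-130) + I(112) = -3*(-130)³ + 112*(5 + 112) = -3*(-2197000) + 112*117 = 6591000 + 13104 = 6604104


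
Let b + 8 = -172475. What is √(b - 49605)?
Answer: 2*I*√55522 ≈ 471.26*I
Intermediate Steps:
b = -172483 (b = -8 - 172475 = -172483)
√(b - 49605) = √(-172483 - 49605) = √(-222088) = 2*I*√55522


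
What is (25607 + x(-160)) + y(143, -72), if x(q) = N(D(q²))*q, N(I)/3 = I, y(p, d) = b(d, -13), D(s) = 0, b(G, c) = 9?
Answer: 25616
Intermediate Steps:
y(p, d) = 9
N(I) = 3*I
x(q) = 0 (x(q) = (3*0)*q = 0*q = 0)
(25607 + x(-160)) + y(143, -72) = (25607 + 0) + 9 = 25607 + 9 = 25616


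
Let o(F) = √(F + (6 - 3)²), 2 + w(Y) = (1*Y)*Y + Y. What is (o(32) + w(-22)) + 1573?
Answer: 2033 + √41 ≈ 2039.4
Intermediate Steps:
w(Y) = -2 + Y + Y² (w(Y) = -2 + ((1*Y)*Y + Y) = -2 + (Y*Y + Y) = -2 + (Y² + Y) = -2 + (Y + Y²) = -2 + Y + Y²)
o(F) = √(9 + F) (o(F) = √(F + 3²) = √(F + 9) = √(9 + F))
(o(32) + w(-22)) + 1573 = (√(9 + 32) + (-2 - 22 + (-22)²)) + 1573 = (√41 + (-2 - 22 + 484)) + 1573 = (√41 + 460) + 1573 = (460 + √41) + 1573 = 2033 + √41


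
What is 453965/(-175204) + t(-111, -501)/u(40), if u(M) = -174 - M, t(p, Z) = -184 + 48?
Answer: -36660383/18746828 ≈ -1.9556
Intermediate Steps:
t(p, Z) = -136
453965/(-175204) + t(-111, -501)/u(40) = 453965/(-175204) - 136/(-174 - 1*40) = 453965*(-1/175204) - 136/(-174 - 40) = -453965/175204 - 136/(-214) = -453965/175204 - 136*(-1/214) = -453965/175204 + 68/107 = -36660383/18746828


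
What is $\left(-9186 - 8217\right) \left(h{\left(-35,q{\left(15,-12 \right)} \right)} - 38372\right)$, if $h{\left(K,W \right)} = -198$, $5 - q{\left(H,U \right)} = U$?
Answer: $671233710$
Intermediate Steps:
$q{\left(H,U \right)} = 5 - U$
$\left(-9186 - 8217\right) \left(h{\left(-35,q{\left(15,-12 \right)} \right)} - 38372\right) = \left(-9186 - 8217\right) \left(-198 - 38372\right) = \left(-17403\right) \left(-38570\right) = 671233710$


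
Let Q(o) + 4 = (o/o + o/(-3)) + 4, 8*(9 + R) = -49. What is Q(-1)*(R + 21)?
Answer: 47/6 ≈ 7.8333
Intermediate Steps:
R = -121/8 (R = -9 + (⅛)*(-49) = -9 - 49/8 = -121/8 ≈ -15.125)
Q(o) = 1 - o/3 (Q(o) = -4 + ((o/o + o/(-3)) + 4) = -4 + ((1 + o*(-⅓)) + 4) = -4 + ((1 - o/3) + 4) = -4 + (5 - o/3) = 1 - o/3)
Q(-1)*(R + 21) = (1 - ⅓*(-1))*(-121/8 + 21) = (1 + ⅓)*(47/8) = (4/3)*(47/8) = 47/6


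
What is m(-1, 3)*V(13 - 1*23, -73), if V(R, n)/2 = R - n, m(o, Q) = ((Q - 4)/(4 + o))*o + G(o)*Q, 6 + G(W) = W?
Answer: -2604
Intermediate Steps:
G(W) = -6 + W
m(o, Q) = Q*(-6 + o) + o*(-4 + Q)/(4 + o) (m(o, Q) = ((Q - 4)/(4 + o))*o + (-6 + o)*Q = ((-4 + Q)/(4 + o))*o + Q*(-6 + o) = o*(-4 + Q)/(4 + o) + Q*(-6 + o) = Q*(-6 + o) + o*(-4 + Q)/(4 + o))
V(R, n) = -2*n + 2*R (V(R, n) = 2*(R - n) = -2*n + 2*R)
m(-1, 3)*V(13 - 1*23, -73) = ((-24*3 - 4*(-1) + 3*(-1)**2 - 1*3*(-1))/(4 - 1))*(-2*(-73) + 2*(13 - 1*23)) = ((-72 + 4 + 3*1 + 3)/3)*(146 + 2*(13 - 23)) = ((-72 + 4 + 3 + 3)/3)*(146 + 2*(-10)) = ((1/3)*(-62))*(146 - 20) = -62/3*126 = -2604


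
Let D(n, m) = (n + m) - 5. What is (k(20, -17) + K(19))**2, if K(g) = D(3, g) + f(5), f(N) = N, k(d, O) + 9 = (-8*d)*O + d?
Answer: 7579009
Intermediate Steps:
D(n, m) = -5 + m + n (D(n, m) = (m + n) - 5 = -5 + m + n)
k(d, O) = -9 + d - 8*O*d (k(d, O) = -9 + ((-8*d)*O + d) = -9 + (-8*O*d + d) = -9 + (d - 8*O*d) = -9 + d - 8*O*d)
K(g) = 3 + g (K(g) = (-5 + g + 3) + 5 = (-2 + g) + 5 = 3 + g)
(k(20, -17) + K(19))**2 = ((-9 + 20 - 8*(-17)*20) + (3 + 19))**2 = ((-9 + 20 + 2720) + 22)**2 = (2731 + 22)**2 = 2753**2 = 7579009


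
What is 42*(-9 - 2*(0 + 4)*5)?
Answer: -2058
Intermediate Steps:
42*(-9 - 2*(0 + 4)*5) = 42*(-9 - 2*4*5) = 42*(-9 - 8*5) = 42*(-9 - 40) = 42*(-49) = -2058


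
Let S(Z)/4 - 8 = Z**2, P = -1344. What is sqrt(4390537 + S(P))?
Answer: 3*sqrt(1290657) ≈ 3408.2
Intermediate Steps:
S(Z) = 32 + 4*Z**2
sqrt(4390537 + S(P)) = sqrt(4390537 + (32 + 4*(-1344)**2)) = sqrt(4390537 + (32 + 4*1806336)) = sqrt(4390537 + (32 + 7225344)) = sqrt(4390537 + 7225376) = sqrt(11615913) = 3*sqrt(1290657)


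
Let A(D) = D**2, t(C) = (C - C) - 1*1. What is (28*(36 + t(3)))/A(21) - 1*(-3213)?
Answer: 28937/9 ≈ 3215.2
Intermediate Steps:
t(C) = -1 (t(C) = 0 - 1 = -1)
(28*(36 + t(3)))/A(21) - 1*(-3213) = (28*(36 - 1))/(21**2) - 1*(-3213) = (28*35)/441 + 3213 = 980*(1/441) + 3213 = 20/9 + 3213 = 28937/9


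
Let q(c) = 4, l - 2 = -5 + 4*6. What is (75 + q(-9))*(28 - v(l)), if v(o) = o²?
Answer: -32627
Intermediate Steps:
l = 21 (l = 2 + (-5 + 4*6) = 2 + (-5 + 24) = 2 + 19 = 21)
(75 + q(-9))*(28 - v(l)) = (75 + 4)*(28 - 1*21²) = 79*(28 - 1*441) = 79*(28 - 441) = 79*(-413) = -32627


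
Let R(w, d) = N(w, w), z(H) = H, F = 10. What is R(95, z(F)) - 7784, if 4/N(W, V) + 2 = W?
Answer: -723908/93 ≈ -7784.0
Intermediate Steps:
N(W, V) = 4/(-2 + W)
R(w, d) = 4/(-2 + w)
R(95, z(F)) - 7784 = 4/(-2 + 95) - 7784 = 4/93 - 7784 = -723908/93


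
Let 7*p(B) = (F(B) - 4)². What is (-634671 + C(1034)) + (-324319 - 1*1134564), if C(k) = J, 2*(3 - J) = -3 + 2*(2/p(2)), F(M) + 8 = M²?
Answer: -66993591/32 ≈ -2.0936e+6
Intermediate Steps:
F(M) = -8 + M²
p(B) = (-12 + B²)²/7 (p(B) = ((-8 + B²) - 4)²/7 = (-12 + B²)²/7)
J = 137/32 (J = 3 - (-3 + 2*(2/(((-12 + 2²)²/7))))/2 = 3 - (-3 + 2*(2/(((-12 + 4)²/7))))/2 = 3 - (-3 + 2*(2/(((⅐)*(-8)²))))/2 = 3 - (-3 + 2*(2/(((⅐)*64))))/2 = 3 - (-3 + 2*(2/(64/7)))/2 = 3 - (-3 + 2*(2*(7/64)))/2 = 3 - (-3 + 2*(7/32))/2 = 3 - (-3 + 7/16)/2 = 3 - ½*(-41/16) = 3 + 41/32 = 137/32 ≈ 4.2813)
C(k) = 137/32
(-634671 + C(1034)) + (-324319 - 1*1134564) = (-634671 + 137/32) + (-324319 - 1*1134564) = -20309335/32 + (-324319 - 1134564) = -20309335/32 - 1458883 = -66993591/32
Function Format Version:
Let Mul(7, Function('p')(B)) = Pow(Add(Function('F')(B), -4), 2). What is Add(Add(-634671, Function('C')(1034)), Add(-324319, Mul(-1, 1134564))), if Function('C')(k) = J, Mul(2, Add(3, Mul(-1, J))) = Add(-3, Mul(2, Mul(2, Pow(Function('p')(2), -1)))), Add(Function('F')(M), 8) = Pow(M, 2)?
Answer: Rational(-66993591, 32) ≈ -2.0936e+6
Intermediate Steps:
Function('F')(M) = Add(-8, Pow(M, 2))
Function('p')(B) = Mul(Rational(1, 7), Pow(Add(-12, Pow(B, 2)), 2)) (Function('p')(B) = Mul(Rational(1, 7), Pow(Add(Add(-8, Pow(B, 2)), -4), 2)) = Mul(Rational(1, 7), Pow(Add(-12, Pow(B, 2)), 2)))
J = Rational(137, 32) (J = Add(3, Mul(Rational(-1, 2), Add(-3, Mul(2, Mul(2, Pow(Mul(Rational(1, 7), Pow(Add(-12, Pow(2, 2)), 2)), -1)))))) = Add(3, Mul(Rational(-1, 2), Add(-3, Mul(2, Mul(2, Pow(Mul(Rational(1, 7), Pow(Add(-12, 4), 2)), -1)))))) = Add(3, Mul(Rational(-1, 2), Add(-3, Mul(2, Mul(2, Pow(Mul(Rational(1, 7), Pow(-8, 2)), -1)))))) = Add(3, Mul(Rational(-1, 2), Add(-3, Mul(2, Mul(2, Pow(Mul(Rational(1, 7), 64), -1)))))) = Add(3, Mul(Rational(-1, 2), Add(-3, Mul(2, Mul(2, Pow(Rational(64, 7), -1)))))) = Add(3, Mul(Rational(-1, 2), Add(-3, Mul(2, Mul(2, Rational(7, 64)))))) = Add(3, Mul(Rational(-1, 2), Add(-3, Mul(2, Rational(7, 32))))) = Add(3, Mul(Rational(-1, 2), Add(-3, Rational(7, 16)))) = Add(3, Mul(Rational(-1, 2), Rational(-41, 16))) = Add(3, Rational(41, 32)) = Rational(137, 32) ≈ 4.2813)
Function('C')(k) = Rational(137, 32)
Add(Add(-634671, Function('C')(1034)), Add(-324319, Mul(-1, 1134564))) = Add(Add(-634671, Rational(137, 32)), Add(-324319, Mul(-1, 1134564))) = Add(Rational(-20309335, 32), Add(-324319, -1134564)) = Add(Rational(-20309335, 32), -1458883) = Rational(-66993591, 32)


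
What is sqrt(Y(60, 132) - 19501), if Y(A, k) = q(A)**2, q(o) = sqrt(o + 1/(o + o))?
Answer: I*sqrt(69987570)/60 ≈ 139.43*I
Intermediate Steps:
q(o) = sqrt(o + 1/(2*o))
Y(A, k) = A + 1/(2*A) (Y(A, k) = (sqrt(2/A + 4*A)/2)**2 = A + 1/(2*A))
sqrt(Y(60, 132) - 19501) = sqrt((60 + (1/2)/60) - 19501) = sqrt((60 + (1/2)*(1/60)) - 19501) = sqrt((60 + 1/120) - 19501) = sqrt(7201/120 - 19501) = sqrt(-2332919/120) = I*sqrt(69987570)/60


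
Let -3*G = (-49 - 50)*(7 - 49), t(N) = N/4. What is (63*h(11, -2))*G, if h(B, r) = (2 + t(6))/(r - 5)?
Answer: 43659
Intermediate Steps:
t(N) = N/4 (t(N) = N*(1/4) = N/4)
h(B, r) = 7/(2*(-5 + r)) (h(B, r) = (2 + (1/4)*6)/(r - 5) = (2 + 3/2)/(-5 + r) = 7/(2*(-5 + r)))
G = -1386 (G = -(-49 - 50)*(7 - 49)/3 = -(-33)*(-42) = -1/3*4158 = -1386)
(63*h(11, -2))*G = (63*(7/(2*(-5 - 2))))*(-1386) = (63*((7/2)/(-7)))*(-1386) = (63*((7/2)*(-1/7)))*(-1386) = (63*(-1/2))*(-1386) = -63/2*(-1386) = 43659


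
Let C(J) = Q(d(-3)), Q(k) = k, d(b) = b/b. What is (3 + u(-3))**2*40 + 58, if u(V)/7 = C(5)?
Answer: 4058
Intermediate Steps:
d(b) = 1
C(J) = 1
u(V) = 7 (u(V) = 7*1 = 7)
(3 + u(-3))**2*40 + 58 = (3 + 7)**2*40 + 58 = 10**2*40 + 58 = 100*40 + 58 = 4000 + 58 = 4058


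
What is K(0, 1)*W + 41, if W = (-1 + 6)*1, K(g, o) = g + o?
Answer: 46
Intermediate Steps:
W = 5 (W = 5*1 = 5)
K(0, 1)*W + 41 = (0 + 1)*5 + 41 = 1*5 + 41 = 5 + 41 = 46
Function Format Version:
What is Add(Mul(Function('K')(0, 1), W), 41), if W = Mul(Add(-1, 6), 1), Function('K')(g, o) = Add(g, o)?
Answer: 46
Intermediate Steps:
W = 5 (W = Mul(5, 1) = 5)
Add(Mul(Function('K')(0, 1), W), 41) = Add(Mul(Add(0, 1), 5), 41) = Add(Mul(1, 5), 41) = Add(5, 41) = 46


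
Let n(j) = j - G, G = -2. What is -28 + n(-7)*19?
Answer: -123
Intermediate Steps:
n(j) = 2 + j (n(j) = j - 1*(-2) = j + 2 = 2 + j)
-28 + n(-7)*19 = -28 + (2 - 7)*19 = -28 - 5*19 = -28 - 95 = -123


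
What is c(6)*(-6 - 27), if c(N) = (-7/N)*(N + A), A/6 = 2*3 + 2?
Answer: 2079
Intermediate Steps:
A = 48 (A = 6*(2*3 + 2) = 6*(6 + 2) = 6*8 = 48)
c(N) = -7*(48 + N)/N (c(N) = (-7/N)*(N + 48) = (-7/N)*(48 + N) = -7*(48 + N)/N)
c(6)*(-6 - 27) = (-7 - 336/6)*(-6 - 27) = (-7 - 336*1/6)*(-33) = (-7 - 56)*(-33) = -63*(-33) = 2079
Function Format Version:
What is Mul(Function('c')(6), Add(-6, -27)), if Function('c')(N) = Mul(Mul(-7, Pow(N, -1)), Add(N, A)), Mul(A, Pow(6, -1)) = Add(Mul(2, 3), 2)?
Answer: 2079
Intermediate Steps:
A = 48 (A = Mul(6, Add(Mul(2, 3), 2)) = Mul(6, Add(6, 2)) = Mul(6, 8) = 48)
Function('c')(N) = Mul(-7, Pow(N, -1), Add(48, N)) (Function('c')(N) = Mul(Mul(-7, Pow(N, -1)), Add(N, 48)) = Mul(Mul(-7, Pow(N, -1)), Add(48, N)) = Mul(-7, Pow(N, -1), Add(48, N)))
Mul(Function('c')(6), Add(-6, -27)) = Mul(Add(-7, Mul(-336, Pow(6, -1))), Add(-6, -27)) = Mul(Add(-7, Mul(-336, Rational(1, 6))), -33) = Mul(Add(-7, -56), -33) = Mul(-63, -33) = 2079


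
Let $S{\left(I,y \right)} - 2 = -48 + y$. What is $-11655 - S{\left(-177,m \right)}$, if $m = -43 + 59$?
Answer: $-11625$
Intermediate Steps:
$m = 16$
$S{\left(I,y \right)} = -46 + y$ ($S{\left(I,y \right)} = 2 + \left(-48 + y\right) = -46 + y$)
$-11655 - S{\left(-177,m \right)} = -11655 - \left(-46 + 16\right) = -11655 - -30 = -11655 + 30 = -11625$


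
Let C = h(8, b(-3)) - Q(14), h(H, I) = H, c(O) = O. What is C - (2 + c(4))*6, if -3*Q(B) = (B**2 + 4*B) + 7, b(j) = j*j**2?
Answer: 175/3 ≈ 58.333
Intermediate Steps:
b(j) = j**3
Q(B) = -7/3 - 4*B/3 - B**2/3 (Q(B) = -((B**2 + 4*B) + 7)/3 = -(7 + B**2 + 4*B)/3 = -7/3 - 4*B/3 - B**2/3)
C = 283/3 (C = 8 - (-7/3 - 4/3*14 - 1/3*14**2) = 8 - (-7/3 - 56/3 - 1/3*196) = 8 - (-7/3 - 56/3 - 196/3) = 8 - 1*(-259/3) = 8 + 259/3 = 283/3 ≈ 94.333)
C - (2 + c(4))*6 = 283/3 - (2 + 4)*6 = 283/3 - 6*6 = 283/3 - 1*36 = 283/3 - 36 = 175/3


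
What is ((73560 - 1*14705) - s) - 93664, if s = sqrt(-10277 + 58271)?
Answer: -34809 - sqrt(47994) ≈ -35028.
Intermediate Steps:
s = sqrt(47994) ≈ 219.08
((73560 - 1*14705) - s) - 93664 = ((73560 - 1*14705) - sqrt(47994)) - 93664 = ((73560 - 14705) - sqrt(47994)) - 93664 = (58855 - sqrt(47994)) - 93664 = -34809 - sqrt(47994)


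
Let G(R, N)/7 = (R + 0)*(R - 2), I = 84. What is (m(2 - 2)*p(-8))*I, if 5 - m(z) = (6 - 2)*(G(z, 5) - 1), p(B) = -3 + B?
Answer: -8316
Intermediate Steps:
G(R, N) = 7*R*(-2 + R) (G(R, N) = 7*((R + 0)*(R - 2)) = 7*(R*(-2 + R)) = 7*R*(-2 + R))
m(z) = 9 - 28*z*(-2 + z) (m(z) = 5 - (6 - 2)*(7*z*(-2 + z) - 1) = 5 - 4*(-1 + 7*z*(-2 + z)) = 5 - (-4 + 28*z*(-2 + z)) = 5 + (4 - 28*z*(-2 + z)) = 9 - 28*z*(-2 + z))
(m(2 - 2)*p(-8))*I = ((9 - 28*(2 - 2)*(-2 + (2 - 2)))*(-3 - 8))*84 = ((9 - 28*0*(-2 + 0))*(-11))*84 = ((9 - 28*0*(-2))*(-11))*84 = ((9 + 0)*(-11))*84 = (9*(-11))*84 = -99*84 = -8316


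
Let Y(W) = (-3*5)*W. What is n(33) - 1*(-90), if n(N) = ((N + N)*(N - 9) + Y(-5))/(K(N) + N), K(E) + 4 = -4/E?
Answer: 140517/953 ≈ 147.45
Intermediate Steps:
K(E) = -4 - 4/E
Y(W) = -15*W
n(N) = (75 + 2*N*(-9 + N))/(-4 + N - 4/N) (n(N) = ((N + N)*(N - 9) - 15*(-5))/((-4 - 4/N) + N) = ((2*N)*(-9 + N) + 75)/(-4 + N - 4/N) = (2*N*(-9 + N) + 75)/(-4 + N - 4/N) = (75 + 2*N*(-9 + N))/(-4 + N - 4/N))
n(33) - 1*(-90) = -1*33*(75 - 18*33 + 2*33²)/(4 - 1*33*(-4 + 33)) - 1*(-90) = -1*33*(75 - 594 + 2*1089)/(4 - 1*33*29) + 90 = -1*33*(75 - 594 + 2178)/(4 - 957) + 90 = -1*33*1659/(-953) + 90 = -1*33*(-1/953)*1659 + 90 = 54747/953 + 90 = 140517/953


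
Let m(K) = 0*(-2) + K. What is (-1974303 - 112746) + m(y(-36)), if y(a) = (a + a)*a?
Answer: -2084457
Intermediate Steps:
y(a) = 2*a² (y(a) = (2*a)*a = 2*a²)
m(K) = K (m(K) = 0 + K = K)
(-1974303 - 112746) + m(y(-36)) = (-1974303 - 112746) + 2*(-36)² = -2087049 + 2*1296 = -2087049 + 2592 = -2084457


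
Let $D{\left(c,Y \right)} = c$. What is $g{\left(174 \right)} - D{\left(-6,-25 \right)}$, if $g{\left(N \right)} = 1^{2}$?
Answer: $7$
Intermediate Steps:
$g{\left(N \right)} = 1$
$g{\left(174 \right)} - D{\left(-6,-25 \right)} = 1 - -6 = 1 + 6 = 7$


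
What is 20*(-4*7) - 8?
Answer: -568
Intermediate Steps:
20*(-4*7) - 8 = 20*(-28) - 8 = -560 - 8 = -568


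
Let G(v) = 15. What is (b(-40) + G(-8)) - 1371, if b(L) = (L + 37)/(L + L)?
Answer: -108477/80 ≈ -1356.0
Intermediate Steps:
b(L) = (37 + L)/(2*L) (b(L) = (37 + L)/((2*L)) = (37 + L)*(1/(2*L)) = (37 + L)/(2*L))
(b(-40) + G(-8)) - 1371 = ((½)*(37 - 40)/(-40) + 15) - 1371 = ((½)*(-1/40)*(-3) + 15) - 1371 = (3/80 + 15) - 1371 = 1203/80 - 1371 = -108477/80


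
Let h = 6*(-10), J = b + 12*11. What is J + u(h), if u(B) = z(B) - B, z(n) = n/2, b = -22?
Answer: 140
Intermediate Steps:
J = 110 (J = -22 + 12*11 = -22 + 132 = 110)
h = -60
z(n) = n/2 (z(n) = n*(1/2) = n/2)
u(B) = -B/2 (u(B) = B/2 - B = -B/2)
J + u(h) = 110 - 1/2*(-60) = 110 + 30 = 140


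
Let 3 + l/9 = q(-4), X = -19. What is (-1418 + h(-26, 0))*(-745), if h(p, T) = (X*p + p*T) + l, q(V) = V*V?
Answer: 601215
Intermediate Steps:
q(V) = V²
l = 117 (l = -27 + 9*(-4)² = -27 + 9*16 = -27 + 144 = 117)
h(p, T) = 117 - 19*p + T*p (h(p, T) = (-19*p + p*T) + 117 = (-19*p + T*p) + 117 = 117 - 19*p + T*p)
(-1418 + h(-26, 0))*(-745) = (-1418 + (117 - 19*(-26) + 0*(-26)))*(-745) = (-1418 + (117 + 494 + 0))*(-745) = (-1418 + 611)*(-745) = -807*(-745) = 601215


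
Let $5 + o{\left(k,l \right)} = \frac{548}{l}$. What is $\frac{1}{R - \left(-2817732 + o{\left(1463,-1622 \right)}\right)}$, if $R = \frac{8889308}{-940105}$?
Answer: $\frac{762425155}{2148306617334217} \approx 3.549 \cdot 10^{-7}$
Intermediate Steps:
$o{\left(k,l \right)} = -5 + \frac{548}{l}$
$R = - \frac{8889308}{940105}$ ($R = 8889308 \left(- \frac{1}{940105}\right) = - \frac{8889308}{940105} \approx -9.4557$)
$\frac{1}{R - \left(-2817732 + o{\left(1463,-1622 \right)}\right)} = \frac{1}{- \frac{8889308}{940105} + \left(2817732 - \left(-5 + \frac{548}{-1622}\right)\right)} = \frac{1}{- \frac{8889308}{940105} + \left(2817732 - \left(-5 + 548 \left(- \frac{1}{1622}\right)\right)\right)} = \frac{1}{- \frac{8889308}{940105} + \left(2817732 - \left(-5 - \frac{274}{811}\right)\right)} = \frac{1}{- \frac{8889308}{940105} + \left(2817732 - - \frac{4329}{811}\right)} = \frac{1}{- \frac{8889308}{940105} + \left(2817732 + \frac{4329}{811}\right)} = \frac{1}{- \frac{8889308}{940105} + \frac{2285184981}{811}} = \frac{1}{\frac{2148306617334217}{762425155}} = \frac{762425155}{2148306617334217}$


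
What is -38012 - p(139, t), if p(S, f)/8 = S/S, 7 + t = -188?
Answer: -38020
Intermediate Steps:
t = -195 (t = -7 - 188 = -195)
p(S, f) = 8 (p(S, f) = 8*(S/S) = 8*1 = 8)
-38012 - p(139, t) = -38012 - 1*8 = -38012 - 8 = -38020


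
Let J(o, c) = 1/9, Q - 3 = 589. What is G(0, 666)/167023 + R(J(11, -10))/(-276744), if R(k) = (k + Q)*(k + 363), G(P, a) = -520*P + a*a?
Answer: 1758533530457/936007915518 ≈ 1.8788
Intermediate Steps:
Q = 592 (Q = 3 + 589 = 592)
G(P, a) = a² - 520*P (G(P, a) = -520*P + a² = a² - 520*P)
J(o, c) = ⅑
R(k) = (363 + k)*(592 + k) (R(k) = (k + 592)*(k + 363) = (592 + k)*(363 + k) = (363 + k)*(592 + k))
G(0, 666)/167023 + R(J(11, -10))/(-276744) = (666² - 520*0)/167023 + (214896 + (⅑)² + 955*(⅑))/(-276744) = (443556 + 0)*(1/167023) + (214896 + 1/81 + 955/9)*(-1/276744) = 443556*(1/167023) + (17415172/81)*(-1/276744) = 443556/167023 - 4353793/5604066 = 1758533530457/936007915518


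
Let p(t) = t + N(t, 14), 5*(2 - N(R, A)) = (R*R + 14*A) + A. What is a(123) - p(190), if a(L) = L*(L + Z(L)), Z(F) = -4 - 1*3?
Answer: 21338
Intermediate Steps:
N(R, A) = 2 - 3*A - R**2/5 (N(R, A) = 2 - ((R*R + 14*A) + A)/5 = 2 - ((R**2 + 14*A) + A)/5 = 2 - (R**2 + 15*A)/5 = 2 + (-3*A - R**2/5) = 2 - 3*A - R**2/5)
Z(F) = -7 (Z(F) = -4 - 3 = -7)
a(L) = L*(-7 + L) (a(L) = L*(L - 7) = L*(-7 + L))
p(t) = -40 + t - t**2/5 (p(t) = t + (2 - 3*14 - t**2/5) = t + (2 - 42 - t**2/5) = t + (-40 - t**2/5) = -40 + t - t**2/5)
a(123) - p(190) = 123*(-7 + 123) - (-40 + 190 - 1/5*190**2) = 123*116 - (-40 + 190 - 1/5*36100) = 14268 - (-40 + 190 - 7220) = 14268 - 1*(-7070) = 14268 + 7070 = 21338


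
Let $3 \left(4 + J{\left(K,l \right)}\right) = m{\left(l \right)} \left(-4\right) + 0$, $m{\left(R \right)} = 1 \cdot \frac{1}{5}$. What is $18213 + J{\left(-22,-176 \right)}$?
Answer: $\frac{273131}{15} \approx 18209.0$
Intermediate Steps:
$m{\left(R \right)} = \frac{1}{5}$ ($m{\left(R \right)} = 1 \cdot \frac{1}{5} = \frac{1}{5}$)
$J{\left(K,l \right)} = - \frac{64}{15}$ ($J{\left(K,l \right)} = -4 + \frac{\frac{1}{5} \left(-4\right) + 0}{3} = -4 + \frac{- \frac{4}{5} + 0}{3} = -4 + \frac{1}{3} \left(- \frac{4}{5}\right) = -4 - \frac{4}{15} = - \frac{64}{15}$)
$18213 + J{\left(-22,-176 \right)} = 18213 - \frac{64}{15} = \frac{273131}{15}$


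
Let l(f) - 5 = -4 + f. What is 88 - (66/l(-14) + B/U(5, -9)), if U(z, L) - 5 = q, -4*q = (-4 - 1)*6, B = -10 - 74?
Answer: 32434/325 ≈ 99.797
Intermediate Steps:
l(f) = 1 + f (l(f) = 5 + (-4 + f) = 1 + f)
B = -84
q = 15/2 (q = -(-4 - 1)*6/4 = -(-5)*6/4 = -¼*(-30) = 15/2 ≈ 7.5000)
U(z, L) = 25/2 (U(z, L) = 5 + 15/2 = 25/2)
88 - (66/l(-14) + B/U(5, -9)) = 88 - (66/(1 - 14) - 84/25/2) = 88 - (66/(-13) - 84*2/25) = 88 - (66*(-1/13) - 168/25) = 88 - (-66/13 - 168/25) = 88 - 1*(-3834/325) = 88 + 3834/325 = 32434/325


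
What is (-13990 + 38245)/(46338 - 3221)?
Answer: 24255/43117 ≈ 0.56254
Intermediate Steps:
(-13990 + 38245)/(46338 - 3221) = 24255/43117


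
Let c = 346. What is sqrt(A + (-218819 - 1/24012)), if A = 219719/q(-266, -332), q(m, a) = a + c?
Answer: I*sqrt(159409121677141)/28014 ≈ 450.69*I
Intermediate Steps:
q(m, a) = 346 + a (q(m, a) = a + 346 = 346 + a)
A = 219719/14 (A = 219719/(346 - 332) = 219719/14 ≈ 15694.)
sqrt(A + (-218819 - 1/24012)) = sqrt(219719/14 + (-218819 - 1/24012)) = sqrt(219719/14 - 5254281829/24012) = sqrt(-34142026489/168084) = I*sqrt(159409121677141)/28014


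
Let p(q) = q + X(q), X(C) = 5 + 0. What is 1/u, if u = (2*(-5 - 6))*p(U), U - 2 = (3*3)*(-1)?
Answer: 1/44 ≈ 0.022727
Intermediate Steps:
X(C) = 5
U = -7 (U = 2 + (3*3)*(-1) = 2 + 9*(-1) = 2 - 9 = -7)
p(q) = 5 + q (p(q) = q + 5 = 5 + q)
u = 44 (u = (2*(-5 - 6))*(5 - 7) = (2*(-11))*(-2) = -22*(-2) = 44)
1/u = 1/44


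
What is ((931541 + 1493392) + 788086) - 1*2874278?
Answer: 338741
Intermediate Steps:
((931541 + 1493392) + 788086) - 1*2874278 = (2424933 + 788086) - 2874278 = 3213019 - 2874278 = 338741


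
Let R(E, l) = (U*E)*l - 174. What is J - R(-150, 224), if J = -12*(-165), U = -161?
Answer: -5407446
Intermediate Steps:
R(E, l) = -174 - 161*E*l (R(E, l) = (-161*E)*l - 174 = -161*E*l - 174 = -174 - 161*E*l)
J = 1980
J - R(-150, 224) = 1980 - (-174 - 161*(-150)*224) = 1980 - (-174 + 5409600) = 1980 - 1*5409426 = 1980 - 5409426 = -5407446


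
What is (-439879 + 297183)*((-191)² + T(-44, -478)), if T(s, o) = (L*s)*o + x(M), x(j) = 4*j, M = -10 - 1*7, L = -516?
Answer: 1543414062904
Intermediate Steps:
M = -17 (M = -10 - 7 = -17)
T(s, o) = -68 - 516*o*s (T(s, o) = (-516*s)*o + 4*(-17) = -516*o*s - 68 = -68 - 516*o*s)
(-439879 + 297183)*((-191)² + T(-44, -478)) = (-439879 + 297183)*((-191)² + (-68 - 516*(-478)*(-44))) = -142696*(36481 + (-68 - 10852512)) = -142696*(36481 - 10852580) = -142696*(-10816099) = 1543414062904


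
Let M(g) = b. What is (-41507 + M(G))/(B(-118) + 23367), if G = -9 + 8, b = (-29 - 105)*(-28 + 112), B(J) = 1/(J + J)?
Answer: -12452068/5514611 ≈ -2.2580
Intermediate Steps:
B(J) = 1/(2*J)
b = -11256 (b = -134*84 = -11256)
G = -1
M(g) = -11256
(-41507 + M(G))/(B(-118) + 23367) = (-41507 - 11256)/((½)/(-118) + 23367) = -52763/((½)*(-1/118) + 23367) = -52763/(-1/236 + 23367) = -52763/5514611/236 = -52763*236/5514611 = -12452068/5514611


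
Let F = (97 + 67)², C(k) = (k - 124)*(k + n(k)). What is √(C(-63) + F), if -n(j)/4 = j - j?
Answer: √38677 ≈ 196.66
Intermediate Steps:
n(j) = 0 (n(j) = -4*(j - j) = -4*0 = 0)
C(k) = k*(-124 + k) (C(k) = (k - 124)*(k + 0) = (-124 + k)*k = k*(-124 + k))
F = 26896 (F = 164² = 26896)
√(C(-63) + F) = √(-63*(-124 - 63) + 26896) = √(-63*(-187) + 26896) = √(11781 + 26896) = √38677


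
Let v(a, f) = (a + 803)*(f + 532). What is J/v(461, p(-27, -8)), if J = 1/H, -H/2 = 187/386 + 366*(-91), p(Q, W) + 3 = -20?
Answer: 193/8271196176304 ≈ 2.3334e-11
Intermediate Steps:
p(Q, W) = -23 (p(Q, W) = -3 - 20 = -23)
H = 12855929/193 (H = -2*(187/386 + 366*(-91)) = -2*(187*(1/386) - 33306) = -2*(187/386 - 33306) = -2*(-12855929/386) = 12855929/193 ≈ 66611.)
v(a, f) = (532 + f)*(803 + a) (v(a, f) = (803 + a)*(532 + f) = (532 + f)*(803 + a))
J = 193/12855929 (J = 1/(12855929/193) = 193/12855929 ≈ 1.5013e-5)
J/v(461, p(-27, -8)) = 193/(12855929*(427196 + 532*461 + 803*(-23) + 461*(-23))) = 193/(12855929*(427196 + 245252 - 18469 - 10603)) = (193/12855929)/643376 = (193/12855929)*(1/643376) = 193/8271196176304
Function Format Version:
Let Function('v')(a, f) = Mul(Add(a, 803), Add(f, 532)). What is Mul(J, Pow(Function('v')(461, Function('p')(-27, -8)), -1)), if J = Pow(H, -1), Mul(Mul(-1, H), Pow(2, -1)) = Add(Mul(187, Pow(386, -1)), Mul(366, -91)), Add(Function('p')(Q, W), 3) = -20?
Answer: Rational(193, 8271196176304) ≈ 2.3334e-11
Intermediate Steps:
Function('p')(Q, W) = -23 (Function('p')(Q, W) = Add(-3, -20) = -23)
H = Rational(12855929, 193) (H = Mul(-2, Add(Mul(187, Pow(386, -1)), Mul(366, -91))) = Mul(-2, Add(Mul(187, Rational(1, 386)), -33306)) = Mul(-2, Add(Rational(187, 386), -33306)) = Mul(-2, Rational(-12855929, 386)) = Rational(12855929, 193) ≈ 66611.)
Function('v')(a, f) = Mul(Add(532, f), Add(803, a)) (Function('v')(a, f) = Mul(Add(803, a), Add(532, f)) = Mul(Add(532, f), Add(803, a)))
J = Rational(193, 12855929) (J = Pow(Rational(12855929, 193), -1) = Rational(193, 12855929) ≈ 1.5013e-5)
Mul(J, Pow(Function('v')(461, Function('p')(-27, -8)), -1)) = Mul(Rational(193, 12855929), Pow(Add(427196, Mul(532, 461), Mul(803, -23), Mul(461, -23)), -1)) = Mul(Rational(193, 12855929), Pow(Add(427196, 245252, -18469, -10603), -1)) = Mul(Rational(193, 12855929), Pow(643376, -1)) = Mul(Rational(193, 12855929), Rational(1, 643376)) = Rational(193, 8271196176304)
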